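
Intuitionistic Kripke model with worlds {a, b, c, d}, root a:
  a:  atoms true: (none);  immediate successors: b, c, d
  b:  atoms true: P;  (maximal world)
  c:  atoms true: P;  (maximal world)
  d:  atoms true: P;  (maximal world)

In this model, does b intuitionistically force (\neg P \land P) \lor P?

b \Vdash (\neg P \land P) \lor P via the disjunct P.

Yes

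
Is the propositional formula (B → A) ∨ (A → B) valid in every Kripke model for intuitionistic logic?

No

This is the Gödel–Dummett linearity axiom, which is not intuitionistically valid.
A Kripke countermodel: worlds 0, 1, 2; order generated by 0 ≤ 1, 0 ≤ 2; atoms true at each world — 0:{}; 1:{B}; 2:{A}.
0 ⊮ (B → A) ∨ (A → B): neither disjunct is forced at 0.
0 ⊮ B → A: at the accessible world 1, 1 ⊩ B but 1 ⊮ A.
1 lacks atom A, so 1 ⊮ A.
So the root 0 does not force the formula.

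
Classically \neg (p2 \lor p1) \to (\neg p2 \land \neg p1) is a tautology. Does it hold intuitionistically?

Yes

This is a constructively valid De Morgan direction (negated disjunction to conjunction of negations), which is intuitionistically derivable.
From \neg (p2 \lor p1): if p2 held then p2 \lor p1 would, contradiction — so \neg p2; similarly \neg p1.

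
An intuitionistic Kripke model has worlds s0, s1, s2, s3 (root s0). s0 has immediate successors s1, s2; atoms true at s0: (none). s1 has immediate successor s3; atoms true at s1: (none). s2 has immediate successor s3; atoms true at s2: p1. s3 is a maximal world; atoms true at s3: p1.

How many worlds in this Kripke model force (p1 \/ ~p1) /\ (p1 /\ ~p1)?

s0: does not force it — s0 ||-/- (p1 \/ ~p1) /\ (p1 /\ ~p1) since s0 fails p1 \/ ~p1.
s1: does not force it — s1 ||-/- (p1 \/ ~p1) /\ (p1 /\ ~p1) since s1 fails p1 \/ ~p1.
s2: does not force it.
s3: does not force it.
Worlds forcing the formula: { }.

0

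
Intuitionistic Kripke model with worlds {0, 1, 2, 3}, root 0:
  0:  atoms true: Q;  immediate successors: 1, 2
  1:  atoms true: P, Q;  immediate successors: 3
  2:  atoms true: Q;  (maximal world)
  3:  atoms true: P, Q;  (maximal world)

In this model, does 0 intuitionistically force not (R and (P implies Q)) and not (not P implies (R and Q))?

No

0 does not force not (R and (P implies Q)) and not (not P implies (R and Q)) since 0 fails not (not P implies (R and Q)).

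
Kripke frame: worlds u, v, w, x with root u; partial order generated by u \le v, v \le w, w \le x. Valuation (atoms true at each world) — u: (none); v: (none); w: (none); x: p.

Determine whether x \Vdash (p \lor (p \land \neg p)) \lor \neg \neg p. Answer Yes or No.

Yes

x \Vdash (p \lor (p \land \neg p)) \lor \neg \neg p via the disjunct p \lor (p \land \neg p).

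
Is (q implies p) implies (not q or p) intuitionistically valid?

No

This is the material-implication-as-disjunction principle, which is not intuitionistically valid.
A Kripke countermodel: worlds 0, 1; order generated by 0 <= 1; atoms true at each world — 0:{}; 1:{p,q}.
0 does not force (q implies p) implies (not q or p): already at 0 itself, 0 forces q implies p but 0 does not force not q or p.
0 does not force not q or p: neither disjunct is forced at 0.
0 does not force not q since 1 is accessible from 0 and 1 forces q.
So the root 0 does not force the formula.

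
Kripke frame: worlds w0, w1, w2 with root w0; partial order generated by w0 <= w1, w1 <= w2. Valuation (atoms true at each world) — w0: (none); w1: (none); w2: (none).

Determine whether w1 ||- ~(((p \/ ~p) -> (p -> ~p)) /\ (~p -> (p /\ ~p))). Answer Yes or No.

w1 ||- ~(((p \/ ~p) -> (p -> ~p)) /\ (~p -> (p /\ ~p))): no world accessible from w1 forces ((p \/ ~p) -> (p -> ~p)) /\ (~p -> (p /\ ~p)).

Yes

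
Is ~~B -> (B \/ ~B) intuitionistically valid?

This is a variant of double-negation elimination (deriving excluded middle from double negation), which is not intuitionistically valid.
A Kripke countermodel: worlds u, v; order generated by u <= v; atoms true at each world — u:{}; v:{B}.
u ||-/- ~~B -> (B \/ ~B): already at u itself, u ||- ~~B but u ||-/- B \/ ~B.
u ||-/- B \/ ~B: neither disjunct is forced at u.
u lacks atom B, so u ||-/- B.
So the root u does not force the formula.

No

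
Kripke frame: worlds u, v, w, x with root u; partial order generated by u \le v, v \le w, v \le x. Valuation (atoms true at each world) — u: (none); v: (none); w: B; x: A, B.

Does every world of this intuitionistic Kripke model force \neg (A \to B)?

Not every world: u \nVdash \neg (A \to B).
u \nVdash \neg (A \to B) since u is accessible from u and u \Vdash A \to B.
u \Vdash A \to B: every world accessible from u that forces A (namely x) also forces B.

No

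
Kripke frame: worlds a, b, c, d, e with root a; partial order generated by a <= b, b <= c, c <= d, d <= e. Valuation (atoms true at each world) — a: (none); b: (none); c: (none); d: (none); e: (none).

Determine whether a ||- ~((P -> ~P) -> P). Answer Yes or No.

a ||- ~((P -> ~P) -> P): no world accessible from a forces (P -> ~P) -> P.

Yes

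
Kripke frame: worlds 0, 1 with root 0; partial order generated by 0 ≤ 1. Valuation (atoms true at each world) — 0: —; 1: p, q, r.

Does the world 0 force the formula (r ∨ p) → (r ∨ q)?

0 ⊩ (r ∨ p) → (r ∨ q): every world accessible from 0 that forces r ∨ p (namely 1) also forces r ∨ q.

Yes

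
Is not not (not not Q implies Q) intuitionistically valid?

This is the double negation of double-negation elimination, which is intuitionistically derivable.
By Glivenko's theorem the double negation of any classical propositional tautology is intuitionistically provable; not not Q implies Q is classically a tautology.

Yes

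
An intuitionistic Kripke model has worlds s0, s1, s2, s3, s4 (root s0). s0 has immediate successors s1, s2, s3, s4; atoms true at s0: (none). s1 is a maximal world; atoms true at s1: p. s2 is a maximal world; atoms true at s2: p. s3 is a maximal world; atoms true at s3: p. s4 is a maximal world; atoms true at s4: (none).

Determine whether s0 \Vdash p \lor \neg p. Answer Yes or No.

No

s0 \nVdash p \lor \neg p: neither disjunct is forced at s0.
s0 lacks atom p, so s0 \nVdash p.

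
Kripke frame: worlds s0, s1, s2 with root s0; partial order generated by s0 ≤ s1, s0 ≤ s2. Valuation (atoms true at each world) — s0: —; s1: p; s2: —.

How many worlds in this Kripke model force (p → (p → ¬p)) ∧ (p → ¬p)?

s0: does not force it — s0 ⊮ (p → (p → ¬p)) ∧ (p → ¬p) since s0 fails p → (p → ¬p).
s1: does not force it — s1 ⊮ (p → (p → ¬p)) ∧ (p → ¬p) since s1 fails p → (p → ¬p).
s2: forces it.
Worlds forcing the formula: {s2}.

1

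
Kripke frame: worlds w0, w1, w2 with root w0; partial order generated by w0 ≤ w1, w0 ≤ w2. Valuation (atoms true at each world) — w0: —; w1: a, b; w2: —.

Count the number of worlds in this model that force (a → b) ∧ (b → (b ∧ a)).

3

w0: forces it.
w1: forces it.
w2: forces it.
Worlds forcing the formula: {w0, w1, w2}.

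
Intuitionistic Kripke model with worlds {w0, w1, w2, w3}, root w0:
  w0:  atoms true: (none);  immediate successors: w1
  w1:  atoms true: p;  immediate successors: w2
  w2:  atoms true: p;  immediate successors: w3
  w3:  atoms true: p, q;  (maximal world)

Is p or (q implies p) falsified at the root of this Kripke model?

No

w0 forces p or (q implies p) via the disjunct q implies p.
So the root w0 forces p or (q implies p); the model is not a countermodel.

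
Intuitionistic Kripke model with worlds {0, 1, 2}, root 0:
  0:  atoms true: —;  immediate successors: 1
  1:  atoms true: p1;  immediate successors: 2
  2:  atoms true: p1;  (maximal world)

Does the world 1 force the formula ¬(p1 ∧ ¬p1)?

1 ⊩ ¬(p1 ∧ ¬p1): no world accessible from 1 forces p1 ∧ ¬p1.

Yes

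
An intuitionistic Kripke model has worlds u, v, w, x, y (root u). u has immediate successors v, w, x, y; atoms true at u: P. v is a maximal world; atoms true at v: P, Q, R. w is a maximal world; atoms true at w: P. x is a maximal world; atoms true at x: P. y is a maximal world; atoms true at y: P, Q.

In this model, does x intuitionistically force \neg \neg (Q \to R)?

x \Vdash \neg \neg (Q \to R): no world accessible from x forces \neg (Q \to R).

Yes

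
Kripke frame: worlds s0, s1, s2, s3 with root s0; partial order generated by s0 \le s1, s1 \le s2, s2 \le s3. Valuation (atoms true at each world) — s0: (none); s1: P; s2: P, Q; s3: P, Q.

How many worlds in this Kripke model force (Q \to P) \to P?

s0: does not force it — s0 \nVdash (Q \to P) \to P: already at s0 itself, s0 \Vdash Q \to P but s0 \nVdash P.
s1: forces it.
s2: forces it.
s3: forces it.
Worlds forcing the formula: {s1, s2, s3}.

3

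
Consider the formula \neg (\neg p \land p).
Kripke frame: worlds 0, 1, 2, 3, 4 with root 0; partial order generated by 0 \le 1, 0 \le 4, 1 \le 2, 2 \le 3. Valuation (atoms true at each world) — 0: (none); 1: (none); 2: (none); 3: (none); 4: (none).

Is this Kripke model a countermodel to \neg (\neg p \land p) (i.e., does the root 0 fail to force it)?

No

0 \Vdash \neg (\neg p \land p): no world accessible from 0 forces \neg p \land p.
So the root 0 forces \neg (\neg p \land p); the model is not a countermodel.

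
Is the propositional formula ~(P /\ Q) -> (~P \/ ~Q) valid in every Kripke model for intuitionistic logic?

This is the constructively invalid direction of De Morgan's law for conjunction, which is not intuitionistically valid.
A Kripke countermodel: worlds w0, w1, w2; order generated by w0 <= w1, w0 <= w2; atoms true at each world — w0:{}; w1:{P}; w2:{Q}.
w0 ||-/- ~(P /\ Q) -> (~P \/ ~Q): already at w0 itself, w0 ||- ~(P /\ Q) but w0 ||-/- ~P \/ ~Q.
w0 ||-/- ~P \/ ~Q: neither disjunct is forced at w0.
w0 ||-/- ~P since w1 is accessible from w0 and w1 ||- P.
So the root w0 does not force the formula.

No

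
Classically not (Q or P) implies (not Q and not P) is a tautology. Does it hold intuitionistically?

Yes

This is a constructively valid De Morgan direction (negated disjunction to conjunction of negations), which is intuitionistically derivable.
From not (Q or P): if Q held then Q or P would, contradiction — so not Q; similarly not P.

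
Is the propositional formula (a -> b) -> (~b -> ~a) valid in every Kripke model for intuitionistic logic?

This is the forward direction of contraposition, which is intuitionistically derivable.
Assume a -> b and ~b. If a held then b would follow, contradicting ~b; so ~a.

Yes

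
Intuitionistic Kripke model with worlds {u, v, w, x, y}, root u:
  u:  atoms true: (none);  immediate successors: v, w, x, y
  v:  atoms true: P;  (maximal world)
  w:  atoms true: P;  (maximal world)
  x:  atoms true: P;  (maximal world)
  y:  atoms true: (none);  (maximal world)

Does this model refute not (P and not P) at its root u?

u forces not (P and not P): no world accessible from u forces P and not P.
So the root u forces not (P and not P); the model is not a countermodel.

No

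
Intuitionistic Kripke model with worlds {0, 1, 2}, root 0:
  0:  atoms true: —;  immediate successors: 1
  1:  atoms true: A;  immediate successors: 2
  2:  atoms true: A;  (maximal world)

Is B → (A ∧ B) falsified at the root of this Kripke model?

0 ⊩ B → (A ∧ B) vacuously: no world accessible from 0 forces the antecedent B.
So the root 0 forces B → (A ∧ B); the model is not a countermodel.

No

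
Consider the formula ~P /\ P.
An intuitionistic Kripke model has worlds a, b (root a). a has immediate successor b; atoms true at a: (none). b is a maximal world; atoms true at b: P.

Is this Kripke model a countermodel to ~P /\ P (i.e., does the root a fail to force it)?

a ||-/- ~P /\ P since a fails ~P.
So the root a does not force ~P /\ P; the model is a countermodel.

Yes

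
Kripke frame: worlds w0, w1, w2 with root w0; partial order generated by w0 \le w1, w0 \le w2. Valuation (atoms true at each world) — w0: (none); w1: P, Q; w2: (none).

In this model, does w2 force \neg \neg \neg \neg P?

No

w2 \nVdash \neg \neg \neg \neg P since w2 is accessible from w2 and w2 \Vdash \neg \neg \neg P.
w2 \Vdash \neg \neg \neg P: no world accessible from w2 forces \neg \neg P.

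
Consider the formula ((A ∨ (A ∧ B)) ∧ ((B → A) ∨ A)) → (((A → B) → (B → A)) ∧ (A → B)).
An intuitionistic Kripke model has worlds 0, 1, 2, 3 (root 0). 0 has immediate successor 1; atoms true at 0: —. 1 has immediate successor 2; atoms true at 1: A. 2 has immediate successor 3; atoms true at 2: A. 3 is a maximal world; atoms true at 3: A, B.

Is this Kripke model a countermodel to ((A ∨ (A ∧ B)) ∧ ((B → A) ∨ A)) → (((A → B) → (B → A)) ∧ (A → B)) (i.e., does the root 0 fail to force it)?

0 ⊮ ((A ∨ (A ∧ B)) ∧ ((B → A) ∨ A)) → (((A → B) → (B → A)) ∧ (A → B)): at the accessible world 1, 1 ⊩ (A ∨ (A ∧ B)) ∧ ((B → A) ∨ A) but 1 ⊮ ((A → B) → (B → A)) ∧ (A → B).
1 ⊮ ((A → B) → (B → A)) ∧ (A → B) since 1 fails A → B.
So the root 0 does not force ((A ∨ (A ∧ B)) ∧ ((B → A) ∨ A)) → (((A → B) → (B → A)) ∧ (A → B)); the model is a countermodel.

Yes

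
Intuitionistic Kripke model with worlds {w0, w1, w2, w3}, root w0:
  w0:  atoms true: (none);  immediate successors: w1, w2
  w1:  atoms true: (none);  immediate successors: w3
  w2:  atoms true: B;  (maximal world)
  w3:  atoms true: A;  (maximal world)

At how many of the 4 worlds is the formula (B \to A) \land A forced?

1

w0: does not force it — w0 \nVdash (B \to A) \land A since w0 fails B \to A.
w1: does not force it.
w2: does not force it.
w3: forces it.
Worlds forcing the formula: {w3}.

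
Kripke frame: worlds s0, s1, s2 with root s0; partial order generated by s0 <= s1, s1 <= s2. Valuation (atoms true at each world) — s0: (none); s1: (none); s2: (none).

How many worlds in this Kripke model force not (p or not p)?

s0: does not force it — s0 does not force not (p or not p) since s0 is accessible from s0 and s0 forces p or not p.
s1: does not force it — s1 does not force not (p or not p) since s1 is accessible from s1 and s1 forces p or not p.
s2: does not force it.
Worlds forcing the formula: { }.

0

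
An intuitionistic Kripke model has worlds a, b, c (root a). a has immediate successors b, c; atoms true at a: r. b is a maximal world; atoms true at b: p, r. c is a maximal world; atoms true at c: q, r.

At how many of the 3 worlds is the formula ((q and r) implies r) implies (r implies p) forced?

a: does not force it — a does not force ((q and r) implies r) implies (r implies p): already at a itself, a forces (q and r) implies r but a does not force r implies p.
b: forces it.
c: does not force it — c does not force ((q and r) implies r) implies (r implies p): already at c itself, c forces (q and r) implies r but c does not force r implies p.
Worlds forcing the formula: {b}.

1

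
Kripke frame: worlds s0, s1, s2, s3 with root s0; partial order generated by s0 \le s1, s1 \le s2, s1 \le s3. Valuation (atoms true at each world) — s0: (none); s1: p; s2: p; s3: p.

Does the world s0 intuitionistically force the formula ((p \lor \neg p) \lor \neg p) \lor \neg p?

s0 \nVdash ((p \lor \neg p) \lor \neg p) \lor \neg p: neither disjunct is forced at s0.
s0 \nVdash (p \lor \neg p) \lor \neg p: neither disjunct is forced at s0.
s0 \nVdash p \lor \neg p: neither disjunct is forced at s0.
s0 lacks atom p, so s0 \nVdash p.

No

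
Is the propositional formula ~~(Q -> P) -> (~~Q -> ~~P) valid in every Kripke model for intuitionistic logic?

Yes

This is the distribution of double negation over implication, which is intuitionistically derivable.
Assume ~~(Q -> P) and ~~Q; suppose ~P. Then Q -> P would give ~Q (by contraposition), contradicting ~~Q; so ~(Q -> P), contradicting ~~(Q -> P). Hence ~~P.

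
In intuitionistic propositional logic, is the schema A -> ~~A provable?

This is double-negation introduction, which is intuitionistically derivable.
If a world forces A then every accessible world forces A (persistence), so none forces ~A; hence ~~A.

Yes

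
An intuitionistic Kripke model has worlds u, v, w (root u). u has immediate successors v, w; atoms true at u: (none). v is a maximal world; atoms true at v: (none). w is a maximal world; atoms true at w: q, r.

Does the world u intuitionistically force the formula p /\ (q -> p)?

u ||-/- p /\ (q -> p) since u fails p.

No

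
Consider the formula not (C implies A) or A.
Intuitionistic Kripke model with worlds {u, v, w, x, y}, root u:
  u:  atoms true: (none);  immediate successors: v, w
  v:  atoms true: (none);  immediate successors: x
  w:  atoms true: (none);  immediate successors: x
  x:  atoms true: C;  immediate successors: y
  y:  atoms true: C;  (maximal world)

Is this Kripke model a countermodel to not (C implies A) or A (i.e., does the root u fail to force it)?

No

u forces not (C implies A) or A via the disjunct not (C implies A).
So the root u forces not (C implies A) or A; the model is not a countermodel.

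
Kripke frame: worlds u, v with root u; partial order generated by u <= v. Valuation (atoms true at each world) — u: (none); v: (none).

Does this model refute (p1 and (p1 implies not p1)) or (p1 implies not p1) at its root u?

No

u forces (p1 and (p1 implies not p1)) or (p1 implies not p1) via the disjunct p1 implies not p1.
So the root u forces (p1 and (p1 implies not p1)) or (p1 implies not p1); the model is not a countermodel.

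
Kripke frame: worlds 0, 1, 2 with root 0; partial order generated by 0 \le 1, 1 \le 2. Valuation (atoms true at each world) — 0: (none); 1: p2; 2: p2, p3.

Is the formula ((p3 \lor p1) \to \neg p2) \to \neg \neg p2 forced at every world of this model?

Yes

0 \Vdash ((p3 \lor p1) \to \neg p2) \to \neg \neg p2 vacuously: no world accessible from 0 forces the antecedent (p3 \lor p1) \to \neg p2.
Since the root 0 forces ((p3 \lor p1) \to \neg p2) \to \neg \neg p2 and forcing is persistent (monotone upward), every world forces it.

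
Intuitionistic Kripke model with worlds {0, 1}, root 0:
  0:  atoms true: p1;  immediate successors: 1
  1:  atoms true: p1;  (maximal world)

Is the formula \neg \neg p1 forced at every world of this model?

Yes

0 \Vdash \neg \neg p1: no world accessible from 0 forces \neg p1.
Since the root 0 forces \neg \neg p1 and forcing is persistent (monotone upward), every world forces it.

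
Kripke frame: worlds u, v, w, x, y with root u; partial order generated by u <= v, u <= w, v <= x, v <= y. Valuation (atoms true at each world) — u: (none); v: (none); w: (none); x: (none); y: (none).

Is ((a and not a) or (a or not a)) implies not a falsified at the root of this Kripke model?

u forces ((a and not a) or (a or not a)) implies not a: every world accessible from u that forces (a and not a) or (a or not a) (namely u, v, w, x, y) also forces not a.
So the root u forces ((a and not a) or (a or not a)) implies not a; the model is not a countermodel.

No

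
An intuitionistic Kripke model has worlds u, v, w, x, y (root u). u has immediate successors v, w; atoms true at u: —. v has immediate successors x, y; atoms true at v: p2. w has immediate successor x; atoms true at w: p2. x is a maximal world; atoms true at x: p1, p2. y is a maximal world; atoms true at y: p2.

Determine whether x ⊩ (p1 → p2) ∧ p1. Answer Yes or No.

x ⊩ (p1 → p2) ∧ p1 since x forces both conjuncts.

Yes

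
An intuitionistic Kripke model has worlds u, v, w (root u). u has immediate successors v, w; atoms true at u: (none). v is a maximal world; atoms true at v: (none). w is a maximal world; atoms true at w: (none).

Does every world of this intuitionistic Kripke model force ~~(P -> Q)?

u ||- ~~(P -> Q): no world accessible from u forces ~(P -> Q).
Since the root u forces ~~(P -> Q) and forcing is persistent (monotone upward), every world forces it.

Yes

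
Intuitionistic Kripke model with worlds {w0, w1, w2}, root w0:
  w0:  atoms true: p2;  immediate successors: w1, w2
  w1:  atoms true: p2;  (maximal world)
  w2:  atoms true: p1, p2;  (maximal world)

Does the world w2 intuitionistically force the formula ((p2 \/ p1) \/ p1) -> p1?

w2 ||- ((p2 \/ p1) \/ p1) -> p1: every world accessible from w2 that forces (p2 \/ p1) \/ p1 (namely w2) also forces p1.

Yes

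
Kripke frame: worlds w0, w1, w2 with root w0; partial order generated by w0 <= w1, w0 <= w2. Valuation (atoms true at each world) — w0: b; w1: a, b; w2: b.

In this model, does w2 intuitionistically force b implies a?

w2 does not force b implies a: already at w2 itself, w2 forces b but w2 does not force a.
w2 lacks atom a, so w2 does not force a.

No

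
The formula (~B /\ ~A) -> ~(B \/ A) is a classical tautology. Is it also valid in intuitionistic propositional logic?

Yes

This is a constructively valid De Morgan direction (conjunction of negations to negated disjunction), which is intuitionistically derivable.
If both ~B and ~A hold at a world, no accessible world forces B or forces A, so none forces B \/ A.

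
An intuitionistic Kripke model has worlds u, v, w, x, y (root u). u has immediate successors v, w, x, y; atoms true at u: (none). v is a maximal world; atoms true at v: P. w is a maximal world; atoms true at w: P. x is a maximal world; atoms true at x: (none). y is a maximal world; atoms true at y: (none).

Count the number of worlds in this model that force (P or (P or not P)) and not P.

2

u: does not force it — u does not force (P or (P or not P)) and not P since u fails P or (P or not P).
v: does not force it.
w: does not force it.
x: forces it.
y: forces it.
Worlds forcing the formula: {x, y}.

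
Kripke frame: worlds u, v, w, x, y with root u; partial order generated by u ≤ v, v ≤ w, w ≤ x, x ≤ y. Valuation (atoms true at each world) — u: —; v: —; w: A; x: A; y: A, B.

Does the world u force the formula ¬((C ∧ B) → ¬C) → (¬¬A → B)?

Yes

u ⊩ ¬((C ∧ B) → ¬C) → (¬¬A → B) vacuously: no world accessible from u forces the antecedent ¬((C ∧ B) → ¬C).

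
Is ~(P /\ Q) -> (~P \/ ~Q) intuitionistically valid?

No

This is the constructively invalid direction of De Morgan's law for conjunction, which is not intuitionistically valid.
A Kripke countermodel: worlds 0, 1, 2; order generated by 0 <= 1, 0 <= 2; atoms true at each world — 0:{}; 1:{P}; 2:{Q}.
0 ||-/- ~(P /\ Q) -> (~P \/ ~Q): already at 0 itself, 0 ||- ~(P /\ Q) but 0 ||-/- ~P \/ ~Q.
0 ||-/- ~P \/ ~Q: neither disjunct is forced at 0.
0 ||-/- ~P since 1 is accessible from 0 and 1 ||- P.
So the root 0 does not force the formula.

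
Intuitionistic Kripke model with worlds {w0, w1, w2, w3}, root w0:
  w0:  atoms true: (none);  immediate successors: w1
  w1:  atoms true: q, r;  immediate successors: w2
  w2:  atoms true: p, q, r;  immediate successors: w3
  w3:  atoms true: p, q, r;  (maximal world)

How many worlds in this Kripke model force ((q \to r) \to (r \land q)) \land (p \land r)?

w0: does not force it — w0 \nVdash ((q \to r) \to (r \land q)) \land (p \land r) since w0 fails (q \to r) \to (r \land q).
w1: does not force it — w1 \nVdash ((q \to r) \to (r \land q)) \land (p \land r) since w1 fails p \land r.
w2: forces it.
w3: forces it.
Worlds forcing the formula: {w2, w3}.

2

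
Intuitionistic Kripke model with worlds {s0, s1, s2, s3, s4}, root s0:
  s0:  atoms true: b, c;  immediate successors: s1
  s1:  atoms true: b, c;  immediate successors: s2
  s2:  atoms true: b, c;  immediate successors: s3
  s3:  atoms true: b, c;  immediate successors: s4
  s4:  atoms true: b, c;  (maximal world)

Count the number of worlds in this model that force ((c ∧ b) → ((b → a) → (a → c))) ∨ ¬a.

5

s0: forces it.
s1: forces it.
s2: forces it.
s3: forces it.
s4: forces it.
Worlds forcing the formula: {s0, s1, s2, s3, s4}.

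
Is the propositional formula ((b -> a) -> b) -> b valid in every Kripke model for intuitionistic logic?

This is Peirce's law, which is not intuitionistically valid.
A Kripke countermodel: worlds u, v; order generated by u <= v; atoms true at each world — u:{}; v:{b}.
u ||-/- ((b -> a) -> b) -> b: already at u itself, u ||- (b -> a) -> b but u ||-/- b.
u lacks atom b, so u ||-/- b.
So the root u does not force the formula.

No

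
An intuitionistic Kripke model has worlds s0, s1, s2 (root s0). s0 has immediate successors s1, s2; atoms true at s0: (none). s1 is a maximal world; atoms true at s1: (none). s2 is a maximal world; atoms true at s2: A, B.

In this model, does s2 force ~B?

s2 ||-/- ~B since s2 is accessible from s2 and s2 ||- B.

No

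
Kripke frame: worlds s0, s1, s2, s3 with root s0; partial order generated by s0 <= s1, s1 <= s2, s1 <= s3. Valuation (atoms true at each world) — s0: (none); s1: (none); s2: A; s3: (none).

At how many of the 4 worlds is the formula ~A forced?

s0: does not force it — s0 ||-/- ~A since s2 is accessible from s0 and s2 ||- A.
s1: does not force it.
s2: does not force it.
s3: forces it.
Worlds forcing the formula: {s3}.

1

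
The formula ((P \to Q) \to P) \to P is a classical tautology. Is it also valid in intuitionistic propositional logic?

No

This is Peirce's law, which is not intuitionistically valid.
A Kripke countermodel: worlds 0, 1; order generated by 0 \le 1; atoms true at each world — 0:{}; 1:{P}.
0 \nVdash ((P \to Q) \to P) \to P: already at 0 itself, 0 \Vdash (P \to Q) \to P but 0 \nVdash P.
0 lacks atom P, so 0 \nVdash P.
So the root 0 does not force the formula.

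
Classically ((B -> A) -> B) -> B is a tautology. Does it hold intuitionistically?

No

This is Peirce's law, which is not intuitionistically valid.
A Kripke countermodel: worlds a, b; order generated by a <= b; atoms true at each world — a:{}; b:{B}.
a ||-/- ((B -> A) -> B) -> B: already at a itself, a ||- (B -> A) -> B but a ||-/- B.
a lacks atom B, so a ||-/- B.
So the root a does not force the formula.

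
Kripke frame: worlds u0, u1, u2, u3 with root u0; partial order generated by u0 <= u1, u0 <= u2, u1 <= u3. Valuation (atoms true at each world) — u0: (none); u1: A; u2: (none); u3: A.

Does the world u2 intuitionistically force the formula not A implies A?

u2 does not force not A implies A: already at u2 itself, u2 forces not A but u2 does not force A.
u2 lacks atom A, so u2 does not force A.

No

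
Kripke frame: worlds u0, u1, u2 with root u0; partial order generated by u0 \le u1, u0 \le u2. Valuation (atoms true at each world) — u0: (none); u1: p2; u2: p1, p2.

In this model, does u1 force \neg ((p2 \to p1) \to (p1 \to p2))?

u1 \nVdash \neg ((p2 \to p1) \to (p1 \to p2)) since u1 is accessible from u1 and u1 \Vdash (p2 \to p1) \to (p1 \to p2).
u1 \Vdash (p2 \to p1) \to (p1 \to p2) vacuously: no world accessible from u1 forces the antecedent p2 \to p1.

No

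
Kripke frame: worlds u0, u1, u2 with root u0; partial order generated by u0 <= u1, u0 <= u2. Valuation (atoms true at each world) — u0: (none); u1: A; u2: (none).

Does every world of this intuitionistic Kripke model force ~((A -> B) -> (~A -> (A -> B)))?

No

Not every world: u0 ||-/- ~((A -> B) -> (~A -> (A -> B))).
u0 ||-/- ~((A -> B) -> (~A -> (A -> B))) since u0 is accessible from u0 and u0 ||- (A -> B) -> (~A -> (A -> B)).
u0 ||- (A -> B) -> (~A -> (A -> B)): every world accessible from u0 that forces A -> B (namely u2) also forces ~A -> (A -> B).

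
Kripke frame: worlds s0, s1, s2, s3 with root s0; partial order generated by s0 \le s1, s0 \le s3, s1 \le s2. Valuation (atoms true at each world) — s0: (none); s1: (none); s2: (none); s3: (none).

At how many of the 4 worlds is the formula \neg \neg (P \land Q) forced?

s0: does not force it — s0 \nVdash \neg \neg (P \land Q) since s0 is accessible from s0 and s0 \Vdash \neg (P \land Q).
s1: does not force it — s1 \nVdash \neg \neg (P \land Q) since s1 is accessible from s1 and s1 \Vdash \neg (P \land Q).
s2: does not force it — s2 \nVdash \neg \neg (P \land Q) since s2 is accessible from s2 and s2 \Vdash \neg (P \land Q).
s3: does not force it.
Worlds forcing the formula: { }.

0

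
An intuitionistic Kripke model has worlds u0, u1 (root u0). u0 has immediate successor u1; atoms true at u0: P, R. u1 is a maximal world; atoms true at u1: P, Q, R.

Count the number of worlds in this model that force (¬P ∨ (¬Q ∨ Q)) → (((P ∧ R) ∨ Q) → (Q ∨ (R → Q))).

u0: forces it.
u1: forces it.
Worlds forcing the formula: {u0, u1}.

2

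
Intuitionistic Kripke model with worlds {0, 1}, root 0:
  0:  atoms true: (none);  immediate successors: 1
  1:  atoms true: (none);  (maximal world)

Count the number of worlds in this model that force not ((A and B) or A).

2

0: forces it.
1: forces it.
Worlds forcing the formula: {0, 1}.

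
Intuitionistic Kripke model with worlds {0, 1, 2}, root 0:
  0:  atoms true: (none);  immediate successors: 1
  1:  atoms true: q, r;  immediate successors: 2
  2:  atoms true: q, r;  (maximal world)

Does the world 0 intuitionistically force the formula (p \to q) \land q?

No

0 \nVdash (p \to q) \land q since 0 fails q.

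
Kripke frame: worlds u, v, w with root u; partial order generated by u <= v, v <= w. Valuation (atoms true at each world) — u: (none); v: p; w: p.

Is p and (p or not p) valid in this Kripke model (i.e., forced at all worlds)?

Not every world: u does not force p and (p or not p).
u does not force p and (p or not p) since u fails p.

No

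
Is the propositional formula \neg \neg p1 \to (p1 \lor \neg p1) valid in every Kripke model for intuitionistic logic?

This is a variant of double-negation elimination (deriving excluded middle from double negation), which is not intuitionistically valid.
A Kripke countermodel: worlds 0, 1; order generated by 0 \le 1; atoms true at each world — 0:{}; 1:{p1}.
0 \nVdash \neg \neg p1 \to (p1 \lor \neg p1): already at 0 itself, 0 \Vdash \neg \neg p1 but 0 \nVdash p1 \lor \neg p1.
0 \nVdash p1 \lor \neg p1: neither disjunct is forced at 0.
0 lacks atom p1, so 0 \nVdash p1.
So the root 0 does not force the formula.

No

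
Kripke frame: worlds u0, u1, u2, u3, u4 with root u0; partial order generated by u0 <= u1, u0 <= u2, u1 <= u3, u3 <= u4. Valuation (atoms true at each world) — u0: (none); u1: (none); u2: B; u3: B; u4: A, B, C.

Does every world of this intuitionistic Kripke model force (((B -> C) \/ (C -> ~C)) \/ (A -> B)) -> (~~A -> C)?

Not every world: u0 ||-/- (((B -> C) \/ (C -> ~C)) \/ (A -> B)) -> (~~A -> C).
u0 ||-/- (((B -> C) \/ (C -> ~C)) \/ (A -> B)) -> (~~A -> C): already at u0 itself, u0 ||- ((B -> C) \/ (C -> ~C)) \/ (A -> B) but u0 ||-/- ~~A -> C.
u0 ||-/- ~~A -> C: at the accessible world u1, u1 ||- ~~A but u1 ||-/- C.

No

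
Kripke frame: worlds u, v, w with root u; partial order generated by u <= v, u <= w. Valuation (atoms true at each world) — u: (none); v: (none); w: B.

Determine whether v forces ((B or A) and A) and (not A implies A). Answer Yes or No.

v does not force ((B or A) and A) and (not A implies A) since v fails (B or A) and A.

No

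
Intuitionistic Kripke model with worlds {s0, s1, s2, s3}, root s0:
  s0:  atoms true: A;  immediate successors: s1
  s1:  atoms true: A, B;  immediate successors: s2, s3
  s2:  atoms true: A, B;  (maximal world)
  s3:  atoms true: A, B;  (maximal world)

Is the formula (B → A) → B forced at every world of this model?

Not every world: s0 ⊮ (B → A) → B.
s0 ⊮ (B → A) → B: already at s0 itself, s0 ⊩ B → A but s0 ⊮ B.
s0 lacks atom B, so s0 ⊮ B.

No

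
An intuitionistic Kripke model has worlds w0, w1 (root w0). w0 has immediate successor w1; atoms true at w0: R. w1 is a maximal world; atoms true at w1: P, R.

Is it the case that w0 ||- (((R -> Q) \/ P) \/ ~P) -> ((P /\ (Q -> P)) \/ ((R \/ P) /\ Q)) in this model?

w0 ||- (((R -> Q) \/ P) \/ ~P) -> ((P /\ (Q -> P)) \/ ((R \/ P) /\ Q)): every world accessible from w0 that forces ((R -> Q) \/ P) \/ ~P (namely w1) also forces (P /\ (Q -> P)) \/ ((R \/ P) /\ Q).

Yes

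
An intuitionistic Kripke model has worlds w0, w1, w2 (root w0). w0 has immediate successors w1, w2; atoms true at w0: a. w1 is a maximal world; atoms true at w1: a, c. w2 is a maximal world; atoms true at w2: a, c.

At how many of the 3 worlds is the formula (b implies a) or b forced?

w0: forces it.
w1: forces it.
w2: forces it.
Worlds forcing the formula: {w0, w1, w2}.

3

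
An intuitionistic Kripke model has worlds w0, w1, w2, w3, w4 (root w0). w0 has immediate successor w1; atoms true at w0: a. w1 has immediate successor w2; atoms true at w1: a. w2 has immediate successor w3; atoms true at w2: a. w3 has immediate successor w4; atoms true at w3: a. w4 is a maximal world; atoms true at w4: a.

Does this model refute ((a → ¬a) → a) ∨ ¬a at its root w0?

w0 ⊩ ((a → ¬a) → a) ∨ ¬a via the disjunct (a → ¬a) → a.
So the root w0 forces ((a → ¬a) → a) ∨ ¬a; the model is not a countermodel.

No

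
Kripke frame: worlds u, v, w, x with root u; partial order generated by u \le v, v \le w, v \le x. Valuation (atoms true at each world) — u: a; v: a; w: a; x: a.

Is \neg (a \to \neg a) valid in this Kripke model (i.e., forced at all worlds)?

u \Vdash \neg (a \to \neg a): no world accessible from u forces a \to \neg a.
Since the root u forces \neg (a \to \neg a) and forcing is persistent (monotone upward), every world forces it.

Yes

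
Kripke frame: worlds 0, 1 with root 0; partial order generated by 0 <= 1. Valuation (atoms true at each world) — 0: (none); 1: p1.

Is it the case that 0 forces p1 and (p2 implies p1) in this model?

No

0 does not force p1 and (p2 implies p1) since 0 fails p1.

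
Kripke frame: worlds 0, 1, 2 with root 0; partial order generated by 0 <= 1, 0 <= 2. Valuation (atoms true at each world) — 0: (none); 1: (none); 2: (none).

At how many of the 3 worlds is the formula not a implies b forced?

0: does not force it — 0 does not force not a implies b: already at 0 itself, 0 forces not a but 0 does not force b.
1: does not force it — 1 does not force not a implies b: already at 1 itself, 1 forces not a but 1 does not force b.
2: does not force it.
Worlds forcing the formula: { }.

0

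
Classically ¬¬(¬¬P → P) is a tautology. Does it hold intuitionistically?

Yes

This is the double negation of double-negation elimination, which is intuitionistically derivable.
By Glivenko's theorem the double negation of any classical propositional tautology is intuitionistically provable; ¬¬P → P is classically a tautology.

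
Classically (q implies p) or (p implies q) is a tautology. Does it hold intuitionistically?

No

This is the Gödel–Dummett linearity axiom, which is not intuitionistically valid.
A Kripke countermodel: worlds u, v, w; order generated by u <= v, u <= w; atoms true at each world — u:{}; v:{q}; w:{p}.
u does not force (q implies p) or (p implies q): neither disjunct is forced at u.
u does not force q implies p: at the accessible world v, v forces q but v does not force p.
v lacks atom p, so v does not force p.
So the root u does not force the formula.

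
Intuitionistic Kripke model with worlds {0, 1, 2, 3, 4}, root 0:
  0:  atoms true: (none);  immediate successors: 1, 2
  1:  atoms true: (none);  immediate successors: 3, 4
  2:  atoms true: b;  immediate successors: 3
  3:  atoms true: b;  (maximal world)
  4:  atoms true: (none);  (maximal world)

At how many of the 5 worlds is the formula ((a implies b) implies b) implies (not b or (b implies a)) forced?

1

0: does not force it — 0 does not force ((a implies b) implies b) implies (not b or (b implies a)): at the accessible world 2, 2 forces (a implies b) implies b but 2 does not force not b or (b implies a).
1: does not force it — 1 does not force ((a implies b) implies b) implies (not b or (b implies a)): at the accessible world 3, 3 forces (a implies b) implies b but 3 does not force not b or (b implies a).
2: does not force it.
3: does not force it.
4: forces it.
Worlds forcing the formula: {4}.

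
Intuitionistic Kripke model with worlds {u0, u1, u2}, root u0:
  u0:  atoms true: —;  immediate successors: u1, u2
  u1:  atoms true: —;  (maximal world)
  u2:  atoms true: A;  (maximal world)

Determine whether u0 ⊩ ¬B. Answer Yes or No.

Yes

u0 ⊩ ¬B: no world accessible from u0 forces B.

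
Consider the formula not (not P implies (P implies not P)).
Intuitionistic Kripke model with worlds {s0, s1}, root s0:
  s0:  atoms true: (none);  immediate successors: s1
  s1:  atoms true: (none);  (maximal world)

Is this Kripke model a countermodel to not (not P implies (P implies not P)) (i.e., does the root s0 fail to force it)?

Yes

s0 does not force not (not P implies (P implies not P)) since s0 is accessible from s0 and s0 forces not P implies (P implies not P).
s0 forces not P implies (P implies not P): every world accessible from s0 that forces not P (namely s0, s1) also forces P implies not P.
So the root s0 does not force not (not P implies (P implies not P)); the model is a countermodel.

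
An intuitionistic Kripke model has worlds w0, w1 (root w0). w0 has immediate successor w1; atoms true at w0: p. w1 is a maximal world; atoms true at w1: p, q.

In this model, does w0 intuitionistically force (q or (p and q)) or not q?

w0 does not force (q or (p and q)) or not q: neither disjunct is forced at w0.
w0 does not force q or (p and q): neither disjunct is forced at w0.
w0 lacks atom q, so w0 does not force q.

No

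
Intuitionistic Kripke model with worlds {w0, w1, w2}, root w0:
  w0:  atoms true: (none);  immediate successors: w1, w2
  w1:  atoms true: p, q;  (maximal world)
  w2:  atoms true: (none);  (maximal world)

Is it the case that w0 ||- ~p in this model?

No

w0 ||-/- ~p since w1 is accessible from w0 and w1 ||- p.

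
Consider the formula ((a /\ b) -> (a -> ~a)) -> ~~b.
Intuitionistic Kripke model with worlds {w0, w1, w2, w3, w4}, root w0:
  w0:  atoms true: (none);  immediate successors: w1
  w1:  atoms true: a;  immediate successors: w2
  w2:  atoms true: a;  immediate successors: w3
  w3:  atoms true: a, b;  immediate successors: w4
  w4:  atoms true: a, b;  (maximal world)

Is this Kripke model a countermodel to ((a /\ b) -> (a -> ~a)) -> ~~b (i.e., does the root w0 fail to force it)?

No

w0 ||- ((a /\ b) -> (a -> ~a)) -> ~~b vacuously: no world accessible from w0 forces the antecedent (a /\ b) -> (a -> ~a).
So the root w0 forces ((a /\ b) -> (a -> ~a)) -> ~~b; the model is not a countermodel.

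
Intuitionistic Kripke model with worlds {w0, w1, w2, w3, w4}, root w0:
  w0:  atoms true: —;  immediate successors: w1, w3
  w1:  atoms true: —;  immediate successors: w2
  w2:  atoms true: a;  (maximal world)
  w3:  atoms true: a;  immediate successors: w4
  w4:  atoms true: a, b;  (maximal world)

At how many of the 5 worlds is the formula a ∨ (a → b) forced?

w0: does not force it — w0 ⊮ a ∨ (a → b): neither disjunct is forced at w0.
w1: does not force it.
w2: forces it.
w3: forces it.
w4: forces it.
Worlds forcing the formula: {w2, w3, w4}.

3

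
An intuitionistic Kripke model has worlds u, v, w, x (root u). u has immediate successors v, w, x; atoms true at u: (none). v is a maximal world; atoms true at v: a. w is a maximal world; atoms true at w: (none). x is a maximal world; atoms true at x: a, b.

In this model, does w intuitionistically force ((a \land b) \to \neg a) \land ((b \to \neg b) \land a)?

No

w \nVdash ((a \land b) \to \neg a) \land ((b \to \neg b) \land a) since w fails (b \to \neg b) \land a.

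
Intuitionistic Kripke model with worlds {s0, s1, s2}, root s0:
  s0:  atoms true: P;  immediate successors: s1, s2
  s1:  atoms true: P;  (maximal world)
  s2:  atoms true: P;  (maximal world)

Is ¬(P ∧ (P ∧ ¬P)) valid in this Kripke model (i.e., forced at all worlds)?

s0 ⊩ ¬(P ∧ (P ∧ ¬P)): no world accessible from s0 forces P ∧ (P ∧ ¬P).
Since the root s0 forces ¬(P ∧ (P ∧ ¬P)) and forcing is persistent (monotone upward), every world forces it.

Yes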